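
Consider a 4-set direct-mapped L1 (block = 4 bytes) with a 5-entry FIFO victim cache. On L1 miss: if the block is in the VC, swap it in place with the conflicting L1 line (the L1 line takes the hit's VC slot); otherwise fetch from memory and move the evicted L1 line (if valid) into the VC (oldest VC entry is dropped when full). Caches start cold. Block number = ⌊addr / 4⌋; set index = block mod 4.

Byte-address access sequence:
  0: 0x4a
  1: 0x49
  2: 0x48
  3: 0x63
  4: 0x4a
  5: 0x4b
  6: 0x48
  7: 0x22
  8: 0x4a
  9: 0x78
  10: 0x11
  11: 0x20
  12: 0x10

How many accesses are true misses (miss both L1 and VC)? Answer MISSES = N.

  [0] addr=0x4a blk=18 s=2: MISS | VC []
  [1] addr=0x49 blk=18 s=2: L1-HIT | VC []
  [2] addr=0x48 blk=18 s=2: L1-HIT | VC []
  [3] addr=0x63 blk=24 s=0: MISS | VC []
  [4] addr=0x4a blk=18 s=2: L1-HIT | VC []
  [5] addr=0x4b blk=18 s=2: L1-HIT | VC []
  [6] addr=0x48 blk=18 s=2: L1-HIT | VC []
  [7] addr=0x22 blk=8 s=0: MISS | VC [24]
  [8] addr=0x4a blk=18 s=2: L1-HIT | VC [24]
  [9] addr=0x78 blk=30 s=2: MISS | VC [24, 18]
  [10] addr=0x11 blk=4 s=0: MISS | VC [24, 18, 8]
  [11] addr=0x20 blk=8 s=0: VC-HIT | VC [24, 18, 4]
  [12] addr=0x10 blk=4 s=0: VC-HIT | VC [24, 18, 8]

MISSES = 5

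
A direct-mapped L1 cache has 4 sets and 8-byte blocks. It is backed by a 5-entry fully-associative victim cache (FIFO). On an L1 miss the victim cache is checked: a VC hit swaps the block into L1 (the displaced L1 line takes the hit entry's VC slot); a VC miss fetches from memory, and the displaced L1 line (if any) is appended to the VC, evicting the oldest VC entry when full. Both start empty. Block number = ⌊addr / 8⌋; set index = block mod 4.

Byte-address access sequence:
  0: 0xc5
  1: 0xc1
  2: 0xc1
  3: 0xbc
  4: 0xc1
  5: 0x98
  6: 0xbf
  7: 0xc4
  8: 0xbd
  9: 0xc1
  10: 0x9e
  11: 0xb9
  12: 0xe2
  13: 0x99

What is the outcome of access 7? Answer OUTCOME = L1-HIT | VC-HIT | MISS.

OUTCOME = L1-HIT

0: 0xc5 (blk 24, set 0) → MISS  vc=[]
1: 0xc1 (blk 24, set 0) → L1-HIT  vc=[]
2: 0xc1 (blk 24, set 0) → L1-HIT  vc=[]
3: 0xbc (blk 23, set 3) → MISS  vc=[]
4: 0xc1 (blk 24, set 0) → L1-HIT  vc=[]
5: 0x98 (blk 19, set 3) → MISS  vc=[23]
6: 0xbf (blk 23, set 3) → VC-HIT  vc=[19]
7: 0xc4 (blk 24, set 0) → L1-HIT  vc=[19]
8: 0xbd (blk 23, set 3) → L1-HIT  vc=[19]
9: 0xc1 (blk 24, set 0) → L1-HIT  vc=[19]
10: 0x9e (blk 19, set 3) → VC-HIT  vc=[23]
11: 0xb9 (blk 23, set 3) → VC-HIT  vc=[19]
12: 0xe2 (blk 28, set 0) → MISS  vc=[19, 24]
13: 0x99 (blk 19, set 3) → VC-HIT  vc=[23, 24]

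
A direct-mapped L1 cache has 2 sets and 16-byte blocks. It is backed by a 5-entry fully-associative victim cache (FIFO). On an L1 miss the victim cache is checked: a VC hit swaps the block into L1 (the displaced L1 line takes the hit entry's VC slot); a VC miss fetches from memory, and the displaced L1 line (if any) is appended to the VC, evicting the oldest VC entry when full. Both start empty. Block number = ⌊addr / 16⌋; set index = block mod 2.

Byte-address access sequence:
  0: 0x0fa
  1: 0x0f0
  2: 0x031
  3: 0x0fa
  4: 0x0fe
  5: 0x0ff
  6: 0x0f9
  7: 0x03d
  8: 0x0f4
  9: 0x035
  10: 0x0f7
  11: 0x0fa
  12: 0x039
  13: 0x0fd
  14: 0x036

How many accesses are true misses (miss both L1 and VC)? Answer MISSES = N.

MISSES = 2

0: 0xfa (blk 15, set 1) → MISS  vc=[]
1: 0xf0 (blk 15, set 1) → L1-HIT  vc=[]
2: 0x31 (blk 3, set 1) → MISS  vc=[15]
3: 0xfa (blk 15, set 1) → VC-HIT  vc=[3]
4: 0xfe (blk 15, set 1) → L1-HIT  vc=[3]
5: 0xff (blk 15, set 1) → L1-HIT  vc=[3]
6: 0xf9 (blk 15, set 1) → L1-HIT  vc=[3]
7: 0x3d (blk 3, set 1) → VC-HIT  vc=[15]
8: 0xf4 (blk 15, set 1) → VC-HIT  vc=[3]
9: 0x35 (blk 3, set 1) → VC-HIT  vc=[15]
10: 0xf7 (blk 15, set 1) → VC-HIT  vc=[3]
11: 0xfa (blk 15, set 1) → L1-HIT  vc=[3]
12: 0x39 (blk 3, set 1) → VC-HIT  vc=[15]
13: 0xfd (blk 15, set 1) → VC-HIT  vc=[3]
14: 0x36 (blk 3, set 1) → VC-HIT  vc=[15]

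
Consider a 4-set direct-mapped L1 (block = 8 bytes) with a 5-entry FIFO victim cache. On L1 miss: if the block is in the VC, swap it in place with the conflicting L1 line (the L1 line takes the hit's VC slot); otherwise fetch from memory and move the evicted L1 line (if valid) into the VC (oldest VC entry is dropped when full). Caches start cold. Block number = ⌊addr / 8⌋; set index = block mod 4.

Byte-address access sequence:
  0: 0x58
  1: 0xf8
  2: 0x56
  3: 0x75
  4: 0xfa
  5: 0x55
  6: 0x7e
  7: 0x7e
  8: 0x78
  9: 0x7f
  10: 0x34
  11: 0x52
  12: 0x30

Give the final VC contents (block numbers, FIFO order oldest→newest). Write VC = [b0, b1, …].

VC = [11, 14, 31, 10]

  [0] addr=0x58 blk=11 s=3: MISS | VC []
  [1] addr=0xf8 blk=31 s=3: MISS | VC [11]
  [2] addr=0x56 blk=10 s=2: MISS | VC [11]
  [3] addr=0x75 blk=14 s=2: MISS | VC [11, 10]
  [4] addr=0xfa blk=31 s=3: L1-HIT | VC [11, 10]
  [5] addr=0x55 blk=10 s=2: VC-HIT | VC [11, 14]
  [6] addr=0x7e blk=15 s=3: MISS | VC [11, 14, 31]
  [7] addr=0x7e blk=15 s=3: L1-HIT | VC [11, 14, 31]
  [8] addr=0x78 blk=15 s=3: L1-HIT | VC [11, 14, 31]
  [9] addr=0x7f blk=15 s=3: L1-HIT | VC [11, 14, 31]
  [10] addr=0x34 blk=6 s=2: MISS | VC [11, 14, 31, 10]
  [11] addr=0x52 blk=10 s=2: VC-HIT | VC [11, 14, 31, 6]
  [12] addr=0x30 blk=6 s=2: VC-HIT | VC [11, 14, 31, 10]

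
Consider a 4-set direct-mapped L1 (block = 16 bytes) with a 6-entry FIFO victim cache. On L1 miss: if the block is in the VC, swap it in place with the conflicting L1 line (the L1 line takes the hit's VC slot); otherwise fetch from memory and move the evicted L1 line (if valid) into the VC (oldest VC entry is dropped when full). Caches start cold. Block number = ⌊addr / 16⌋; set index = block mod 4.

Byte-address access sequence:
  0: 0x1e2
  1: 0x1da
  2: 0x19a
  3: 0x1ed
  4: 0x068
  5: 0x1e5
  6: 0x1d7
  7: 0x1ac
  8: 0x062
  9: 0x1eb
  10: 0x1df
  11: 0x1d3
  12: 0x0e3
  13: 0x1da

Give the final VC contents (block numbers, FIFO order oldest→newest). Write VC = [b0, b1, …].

VC = [25, 26, 6, 30]

#0 0x1e2→b30/s2 MISS; vc=[]
#1 0x1da→b29/s1 MISS; vc=[]
#2 0x19a→b25/s1 MISS; vc=[29]
#3 0x1ed→b30/s2 L1-HIT; vc=[29]
#4 0x68→b6/s2 MISS; vc=[29,30]
#5 0x1e5→b30/s2 VC-HIT; vc=[29,6]
#6 0x1d7→b29/s1 VC-HIT; vc=[25,6]
#7 0x1ac→b26/s2 MISS; vc=[25,6,30]
#8 0x62→b6/s2 VC-HIT; vc=[25,26,30]
#9 0x1eb→b30/s2 VC-HIT; vc=[25,26,6]
#10 0x1df→b29/s1 L1-HIT; vc=[25,26,6]
#11 0x1d3→b29/s1 L1-HIT; vc=[25,26,6]
#12 0xe3→b14/s2 MISS; vc=[25,26,6,30]
#13 0x1da→b29/s1 L1-HIT; vc=[25,26,6,30]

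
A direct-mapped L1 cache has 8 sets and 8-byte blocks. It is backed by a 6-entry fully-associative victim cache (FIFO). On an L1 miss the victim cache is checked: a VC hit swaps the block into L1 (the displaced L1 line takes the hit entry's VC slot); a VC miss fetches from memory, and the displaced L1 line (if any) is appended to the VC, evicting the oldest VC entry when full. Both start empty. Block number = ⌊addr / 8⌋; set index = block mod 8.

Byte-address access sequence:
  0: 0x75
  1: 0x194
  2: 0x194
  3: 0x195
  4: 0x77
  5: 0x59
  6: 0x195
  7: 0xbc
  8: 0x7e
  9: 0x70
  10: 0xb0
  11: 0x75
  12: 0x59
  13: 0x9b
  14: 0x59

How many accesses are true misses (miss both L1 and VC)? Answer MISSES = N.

#0 0x75→b14/s6 MISS; vc=[]
#1 0x194→b50/s2 MISS; vc=[]
#2 0x194→b50/s2 L1-HIT; vc=[]
#3 0x195→b50/s2 L1-HIT; vc=[]
#4 0x77→b14/s6 L1-HIT; vc=[]
#5 0x59→b11/s3 MISS; vc=[]
#6 0x195→b50/s2 L1-HIT; vc=[]
#7 0xbc→b23/s7 MISS; vc=[]
#8 0x7e→b15/s7 MISS; vc=[23]
#9 0x70→b14/s6 L1-HIT; vc=[23]
#10 0xb0→b22/s6 MISS; vc=[23,14]
#11 0x75→b14/s6 VC-HIT; vc=[23,22]
#12 0x59→b11/s3 L1-HIT; vc=[23,22]
#13 0x9b→b19/s3 MISS; vc=[23,22,11]
#14 0x59→b11/s3 VC-HIT; vc=[23,22,19]

MISSES = 7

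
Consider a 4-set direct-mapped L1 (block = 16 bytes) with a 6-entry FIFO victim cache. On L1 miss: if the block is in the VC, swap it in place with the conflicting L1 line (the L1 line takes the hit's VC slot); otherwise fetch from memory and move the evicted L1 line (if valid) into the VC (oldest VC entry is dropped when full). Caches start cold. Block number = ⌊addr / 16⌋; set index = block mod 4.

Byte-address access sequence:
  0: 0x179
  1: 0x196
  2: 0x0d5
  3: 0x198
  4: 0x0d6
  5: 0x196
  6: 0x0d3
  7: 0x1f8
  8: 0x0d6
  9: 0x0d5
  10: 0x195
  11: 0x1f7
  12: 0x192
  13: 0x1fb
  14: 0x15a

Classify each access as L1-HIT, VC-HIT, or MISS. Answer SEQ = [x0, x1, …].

#0 0x179→b23/s3 MISS; vc=[]
#1 0x196→b25/s1 MISS; vc=[]
#2 0xd5→b13/s1 MISS; vc=[25]
#3 0x198→b25/s1 VC-HIT; vc=[13]
#4 0xd6→b13/s1 VC-HIT; vc=[25]
#5 0x196→b25/s1 VC-HIT; vc=[13]
#6 0xd3→b13/s1 VC-HIT; vc=[25]
#7 0x1f8→b31/s3 MISS; vc=[25,23]
#8 0xd6→b13/s1 L1-HIT; vc=[25,23]
#9 0xd5→b13/s1 L1-HIT; vc=[25,23]
#10 0x195→b25/s1 VC-HIT; vc=[13,23]
#11 0x1f7→b31/s3 L1-HIT; vc=[13,23]
#12 0x192→b25/s1 L1-HIT; vc=[13,23]
#13 0x1fb→b31/s3 L1-HIT; vc=[13,23]
#14 0x15a→b21/s1 MISS; vc=[13,23,25]

SEQ = [MISS, MISS, MISS, VC-HIT, VC-HIT, VC-HIT, VC-HIT, MISS, L1-HIT, L1-HIT, VC-HIT, L1-HIT, L1-HIT, L1-HIT, MISS]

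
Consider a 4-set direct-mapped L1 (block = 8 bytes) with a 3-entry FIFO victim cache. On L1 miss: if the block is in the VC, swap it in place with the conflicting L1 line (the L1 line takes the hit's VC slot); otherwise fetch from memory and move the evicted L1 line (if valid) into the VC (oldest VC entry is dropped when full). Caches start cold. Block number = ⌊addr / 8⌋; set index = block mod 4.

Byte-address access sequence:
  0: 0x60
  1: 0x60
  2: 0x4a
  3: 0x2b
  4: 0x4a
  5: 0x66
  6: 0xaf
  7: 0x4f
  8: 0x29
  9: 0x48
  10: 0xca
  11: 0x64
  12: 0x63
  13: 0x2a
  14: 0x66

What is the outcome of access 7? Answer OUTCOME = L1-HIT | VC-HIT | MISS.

#0 0x60→b12/s0 MISS; vc=[]
#1 0x60→b12/s0 L1-HIT; vc=[]
#2 0x4a→b9/s1 MISS; vc=[]
#3 0x2b→b5/s1 MISS; vc=[9]
#4 0x4a→b9/s1 VC-HIT; vc=[5]
#5 0x66→b12/s0 L1-HIT; vc=[5]
#6 0xaf→b21/s1 MISS; vc=[5,9]
#7 0x4f→b9/s1 VC-HIT; vc=[5,21]
#8 0x29→b5/s1 VC-HIT; vc=[9,21]
#9 0x48→b9/s1 VC-HIT; vc=[5,21]
#10 0xca→b25/s1 MISS; vc=[5,21,9]
#11 0x64→b12/s0 L1-HIT; vc=[5,21,9]
#12 0x63→b12/s0 L1-HIT; vc=[5,21,9]
#13 0x2a→b5/s1 VC-HIT; vc=[25,21,9]
#14 0x66→b12/s0 L1-HIT; vc=[25,21,9]

OUTCOME = VC-HIT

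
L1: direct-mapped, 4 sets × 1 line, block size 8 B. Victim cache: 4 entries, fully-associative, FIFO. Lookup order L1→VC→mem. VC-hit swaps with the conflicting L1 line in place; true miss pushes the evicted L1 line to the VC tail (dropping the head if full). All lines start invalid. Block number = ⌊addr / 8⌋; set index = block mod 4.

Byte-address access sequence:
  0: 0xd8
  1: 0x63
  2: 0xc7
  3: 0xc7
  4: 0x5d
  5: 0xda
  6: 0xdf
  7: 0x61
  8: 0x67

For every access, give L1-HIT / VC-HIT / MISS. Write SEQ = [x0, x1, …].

SEQ = [MISS, MISS, MISS, L1-HIT, MISS, VC-HIT, L1-HIT, VC-HIT, L1-HIT]

#0 0xd8→b27/s3 MISS; vc=[]
#1 0x63→b12/s0 MISS; vc=[]
#2 0xc7→b24/s0 MISS; vc=[12]
#3 0xc7→b24/s0 L1-HIT; vc=[12]
#4 0x5d→b11/s3 MISS; vc=[12,27]
#5 0xda→b27/s3 VC-HIT; vc=[12,11]
#6 0xdf→b27/s3 L1-HIT; vc=[12,11]
#7 0x61→b12/s0 VC-HIT; vc=[24,11]
#8 0x67→b12/s0 L1-HIT; vc=[24,11]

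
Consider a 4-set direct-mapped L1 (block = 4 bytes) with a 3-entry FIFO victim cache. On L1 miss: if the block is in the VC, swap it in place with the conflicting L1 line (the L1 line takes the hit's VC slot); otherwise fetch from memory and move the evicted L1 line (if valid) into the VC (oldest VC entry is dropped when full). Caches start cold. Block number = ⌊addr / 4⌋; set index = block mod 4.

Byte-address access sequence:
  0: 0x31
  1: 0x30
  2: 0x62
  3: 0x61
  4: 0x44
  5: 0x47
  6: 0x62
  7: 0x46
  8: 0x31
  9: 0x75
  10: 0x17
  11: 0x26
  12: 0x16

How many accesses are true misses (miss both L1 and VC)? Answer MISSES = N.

  [0] addr=0x31 blk=12 s=0: MISS | VC []
  [1] addr=0x30 blk=12 s=0: L1-HIT | VC []
  [2] addr=0x62 blk=24 s=0: MISS | VC [12]
  [3] addr=0x61 blk=24 s=0: L1-HIT | VC [12]
  [4] addr=0x44 blk=17 s=1: MISS | VC [12]
  [5] addr=0x47 blk=17 s=1: L1-HIT | VC [12]
  [6] addr=0x62 blk=24 s=0: L1-HIT | VC [12]
  [7] addr=0x46 blk=17 s=1: L1-HIT | VC [12]
  [8] addr=0x31 blk=12 s=0: VC-HIT | VC [24]
  [9] addr=0x75 blk=29 s=1: MISS | VC [24, 17]
  [10] addr=0x17 blk=5 s=1: MISS | VC [24, 17, 29]
  [11] addr=0x26 blk=9 s=1: MISS | VC [17, 29, 5]
  [12] addr=0x16 blk=5 s=1: VC-HIT | VC [17, 29, 9]

MISSES = 6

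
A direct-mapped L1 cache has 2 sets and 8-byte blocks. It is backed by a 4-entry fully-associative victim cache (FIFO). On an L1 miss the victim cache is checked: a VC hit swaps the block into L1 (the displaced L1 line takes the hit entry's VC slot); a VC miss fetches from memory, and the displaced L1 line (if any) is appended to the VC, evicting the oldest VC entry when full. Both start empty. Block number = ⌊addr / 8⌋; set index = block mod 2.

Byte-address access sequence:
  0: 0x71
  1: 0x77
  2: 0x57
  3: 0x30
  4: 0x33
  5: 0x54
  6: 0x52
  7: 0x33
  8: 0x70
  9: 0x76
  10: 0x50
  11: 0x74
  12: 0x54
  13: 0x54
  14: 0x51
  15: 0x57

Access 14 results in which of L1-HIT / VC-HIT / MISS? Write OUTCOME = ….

0: 0x71 (blk 14, set 0) → MISS  vc=[]
1: 0x77 (blk 14, set 0) → L1-HIT  vc=[]
2: 0x57 (blk 10, set 0) → MISS  vc=[14]
3: 0x30 (blk 6, set 0) → MISS  vc=[14, 10]
4: 0x33 (blk 6, set 0) → L1-HIT  vc=[14, 10]
5: 0x54 (blk 10, set 0) → VC-HIT  vc=[14, 6]
6: 0x52 (blk 10, set 0) → L1-HIT  vc=[14, 6]
7: 0x33 (blk 6, set 0) → VC-HIT  vc=[14, 10]
8: 0x70 (blk 14, set 0) → VC-HIT  vc=[6, 10]
9: 0x76 (blk 14, set 0) → L1-HIT  vc=[6, 10]
10: 0x50 (blk 10, set 0) → VC-HIT  vc=[6, 14]
11: 0x74 (blk 14, set 0) → VC-HIT  vc=[6, 10]
12: 0x54 (blk 10, set 0) → VC-HIT  vc=[6, 14]
13: 0x54 (blk 10, set 0) → L1-HIT  vc=[6, 14]
14: 0x51 (blk 10, set 0) → L1-HIT  vc=[6, 14]
15: 0x57 (blk 10, set 0) → L1-HIT  vc=[6, 14]

OUTCOME = L1-HIT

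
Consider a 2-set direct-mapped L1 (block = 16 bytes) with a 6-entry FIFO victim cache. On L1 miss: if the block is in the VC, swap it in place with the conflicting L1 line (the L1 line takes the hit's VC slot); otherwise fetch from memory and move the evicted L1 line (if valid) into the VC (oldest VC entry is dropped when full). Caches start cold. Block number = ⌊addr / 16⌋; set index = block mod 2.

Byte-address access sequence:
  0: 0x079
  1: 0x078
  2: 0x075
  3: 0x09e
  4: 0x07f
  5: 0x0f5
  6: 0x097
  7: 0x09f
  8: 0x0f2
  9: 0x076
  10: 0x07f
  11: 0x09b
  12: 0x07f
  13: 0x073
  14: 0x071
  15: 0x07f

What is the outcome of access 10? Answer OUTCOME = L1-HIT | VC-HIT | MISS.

  [0] addr=0x79 blk=7 s=1: MISS | VC []
  [1] addr=0x78 blk=7 s=1: L1-HIT | VC []
  [2] addr=0x75 blk=7 s=1: L1-HIT | VC []
  [3] addr=0x9e blk=9 s=1: MISS | VC [7]
  [4] addr=0x7f blk=7 s=1: VC-HIT | VC [9]
  [5] addr=0xf5 blk=15 s=1: MISS | VC [9, 7]
  [6] addr=0x97 blk=9 s=1: VC-HIT | VC [15, 7]
  [7] addr=0x9f blk=9 s=1: L1-HIT | VC [15, 7]
  [8] addr=0xf2 blk=15 s=1: VC-HIT | VC [9, 7]
  [9] addr=0x76 blk=7 s=1: VC-HIT | VC [9, 15]
  [10] addr=0x7f blk=7 s=1: L1-HIT | VC [9, 15]
  [11] addr=0x9b blk=9 s=1: VC-HIT | VC [7, 15]
  [12] addr=0x7f blk=7 s=1: VC-HIT | VC [9, 15]
  [13] addr=0x73 blk=7 s=1: L1-HIT | VC [9, 15]
  [14] addr=0x71 blk=7 s=1: L1-HIT | VC [9, 15]
  [15] addr=0x7f blk=7 s=1: L1-HIT | VC [9, 15]

OUTCOME = L1-HIT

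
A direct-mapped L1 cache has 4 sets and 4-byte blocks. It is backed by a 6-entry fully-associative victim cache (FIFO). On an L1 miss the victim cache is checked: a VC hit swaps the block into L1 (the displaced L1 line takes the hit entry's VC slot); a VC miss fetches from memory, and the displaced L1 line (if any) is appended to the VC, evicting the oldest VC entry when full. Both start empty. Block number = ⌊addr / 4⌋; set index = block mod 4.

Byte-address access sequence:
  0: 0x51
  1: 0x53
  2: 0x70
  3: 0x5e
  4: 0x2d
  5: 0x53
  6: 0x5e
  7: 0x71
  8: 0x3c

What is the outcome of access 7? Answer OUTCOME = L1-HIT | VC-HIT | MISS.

  [0] addr=0x51 blk=20 s=0: MISS | VC []
  [1] addr=0x53 blk=20 s=0: L1-HIT | VC []
  [2] addr=0x70 blk=28 s=0: MISS | VC [20]
  [3] addr=0x5e blk=23 s=3: MISS | VC [20]
  [4] addr=0x2d blk=11 s=3: MISS | VC [20, 23]
  [5] addr=0x53 blk=20 s=0: VC-HIT | VC [28, 23]
  [6] addr=0x5e blk=23 s=3: VC-HIT | VC [28, 11]
  [7] addr=0x71 blk=28 s=0: VC-HIT | VC [20, 11]
  [8] addr=0x3c blk=15 s=3: MISS | VC [20, 11, 23]

OUTCOME = VC-HIT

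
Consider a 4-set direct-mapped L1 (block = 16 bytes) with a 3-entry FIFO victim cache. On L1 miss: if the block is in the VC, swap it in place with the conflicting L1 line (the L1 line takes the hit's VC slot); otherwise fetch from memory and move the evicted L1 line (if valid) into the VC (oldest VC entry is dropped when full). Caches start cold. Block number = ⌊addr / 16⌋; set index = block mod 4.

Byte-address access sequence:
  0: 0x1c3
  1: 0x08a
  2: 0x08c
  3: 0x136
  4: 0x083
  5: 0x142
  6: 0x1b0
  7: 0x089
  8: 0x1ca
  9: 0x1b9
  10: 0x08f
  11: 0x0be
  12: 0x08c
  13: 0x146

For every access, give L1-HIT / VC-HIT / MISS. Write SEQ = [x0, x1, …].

  [0] addr=0x1c3 blk=28 s=0: MISS | VC []
  [1] addr=0x8a blk=8 s=0: MISS | VC [28]
  [2] addr=0x8c blk=8 s=0: L1-HIT | VC [28]
  [3] addr=0x136 blk=19 s=3: MISS | VC [28]
  [4] addr=0x83 blk=8 s=0: L1-HIT | VC [28]
  [5] addr=0x142 blk=20 s=0: MISS | VC [28, 8]
  [6] addr=0x1b0 blk=27 s=3: MISS | VC [28, 8, 19]
  [7] addr=0x89 blk=8 s=0: VC-HIT | VC [28, 20, 19]
  [8] addr=0x1ca blk=28 s=0: VC-HIT | VC [8, 20, 19]
  [9] addr=0x1b9 blk=27 s=3: L1-HIT | VC [8, 20, 19]
  [10] addr=0x8f blk=8 s=0: VC-HIT | VC [28, 20, 19]
  [11] addr=0xbe blk=11 s=3: MISS | VC [20, 19, 27]
  [12] addr=0x8c blk=8 s=0: L1-HIT | VC [20, 19, 27]
  [13] addr=0x146 blk=20 s=0: VC-HIT | VC [8, 19, 27]

SEQ = [MISS, MISS, L1-HIT, MISS, L1-HIT, MISS, MISS, VC-HIT, VC-HIT, L1-HIT, VC-HIT, MISS, L1-HIT, VC-HIT]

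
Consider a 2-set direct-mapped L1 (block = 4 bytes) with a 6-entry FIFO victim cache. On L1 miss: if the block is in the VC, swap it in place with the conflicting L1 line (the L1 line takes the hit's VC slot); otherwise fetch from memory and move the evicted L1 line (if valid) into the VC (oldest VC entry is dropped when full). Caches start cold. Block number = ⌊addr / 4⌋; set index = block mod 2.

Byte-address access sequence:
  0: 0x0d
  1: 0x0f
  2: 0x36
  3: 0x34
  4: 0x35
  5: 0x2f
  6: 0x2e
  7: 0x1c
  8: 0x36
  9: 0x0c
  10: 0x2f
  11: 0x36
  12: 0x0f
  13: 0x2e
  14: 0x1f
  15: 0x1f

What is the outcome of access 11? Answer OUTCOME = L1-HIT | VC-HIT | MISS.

  [0] addr=0xd blk=3 s=1: MISS | VC []
  [1] addr=0xf blk=3 s=1: L1-HIT | VC []
  [2] addr=0x36 blk=13 s=1: MISS | VC [3]
  [3] addr=0x34 blk=13 s=1: L1-HIT | VC [3]
  [4] addr=0x35 blk=13 s=1: L1-HIT | VC [3]
  [5] addr=0x2f blk=11 s=1: MISS | VC [3, 13]
  [6] addr=0x2e blk=11 s=1: L1-HIT | VC [3, 13]
  [7] addr=0x1c blk=7 s=1: MISS | VC [3, 13, 11]
  [8] addr=0x36 blk=13 s=1: VC-HIT | VC [3, 7, 11]
  [9] addr=0xc blk=3 s=1: VC-HIT | VC [13, 7, 11]
  [10] addr=0x2f blk=11 s=1: VC-HIT | VC [13, 7, 3]
  [11] addr=0x36 blk=13 s=1: VC-HIT | VC [11, 7, 3]
  [12] addr=0xf blk=3 s=1: VC-HIT | VC [11, 7, 13]
  [13] addr=0x2e blk=11 s=1: VC-HIT | VC [3, 7, 13]
  [14] addr=0x1f blk=7 s=1: VC-HIT | VC [3, 11, 13]
  [15] addr=0x1f blk=7 s=1: L1-HIT | VC [3, 11, 13]

OUTCOME = VC-HIT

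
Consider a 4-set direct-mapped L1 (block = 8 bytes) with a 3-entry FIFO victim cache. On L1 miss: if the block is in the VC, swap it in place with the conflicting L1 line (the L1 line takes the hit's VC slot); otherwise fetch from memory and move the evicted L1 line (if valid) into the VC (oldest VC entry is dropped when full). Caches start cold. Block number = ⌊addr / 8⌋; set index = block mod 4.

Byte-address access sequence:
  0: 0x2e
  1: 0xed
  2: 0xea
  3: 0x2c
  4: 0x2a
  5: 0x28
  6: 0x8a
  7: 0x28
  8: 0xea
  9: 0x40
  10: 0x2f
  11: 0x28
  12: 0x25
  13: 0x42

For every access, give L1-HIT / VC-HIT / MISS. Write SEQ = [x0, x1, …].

#0 0x2e→b5/s1 MISS; vc=[]
#1 0xed→b29/s1 MISS; vc=[5]
#2 0xea→b29/s1 L1-HIT; vc=[5]
#3 0x2c→b5/s1 VC-HIT; vc=[29]
#4 0x2a→b5/s1 L1-HIT; vc=[29]
#5 0x28→b5/s1 L1-HIT; vc=[29]
#6 0x8a→b17/s1 MISS; vc=[29,5]
#7 0x28→b5/s1 VC-HIT; vc=[29,17]
#8 0xea→b29/s1 VC-HIT; vc=[5,17]
#9 0x40→b8/s0 MISS; vc=[5,17]
#10 0x2f→b5/s1 VC-HIT; vc=[29,17]
#11 0x28→b5/s1 L1-HIT; vc=[29,17]
#12 0x25→b4/s0 MISS; vc=[29,17,8]
#13 0x42→b8/s0 VC-HIT; vc=[29,17,4]

SEQ = [MISS, MISS, L1-HIT, VC-HIT, L1-HIT, L1-HIT, MISS, VC-HIT, VC-HIT, MISS, VC-HIT, L1-HIT, MISS, VC-HIT]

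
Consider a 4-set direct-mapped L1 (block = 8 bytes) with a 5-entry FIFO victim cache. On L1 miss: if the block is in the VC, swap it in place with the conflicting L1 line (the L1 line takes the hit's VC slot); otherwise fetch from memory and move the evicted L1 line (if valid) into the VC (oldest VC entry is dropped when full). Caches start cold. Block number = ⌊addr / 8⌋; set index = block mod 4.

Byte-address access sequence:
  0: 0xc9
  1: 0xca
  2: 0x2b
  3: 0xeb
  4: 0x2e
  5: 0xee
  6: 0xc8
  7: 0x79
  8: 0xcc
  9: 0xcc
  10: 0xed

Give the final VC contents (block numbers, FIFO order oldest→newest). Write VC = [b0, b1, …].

  [0] addr=0xc9 blk=25 s=1: MISS | VC []
  [1] addr=0xca blk=25 s=1: L1-HIT | VC []
  [2] addr=0x2b blk=5 s=1: MISS | VC [25]
  [3] addr=0xeb blk=29 s=1: MISS | VC [25, 5]
  [4] addr=0x2e blk=5 s=1: VC-HIT | VC [25, 29]
  [5] addr=0xee blk=29 s=1: VC-HIT | VC [25, 5]
  [6] addr=0xc8 blk=25 s=1: VC-HIT | VC [29, 5]
  [7] addr=0x79 blk=15 s=3: MISS | VC [29, 5]
  [8] addr=0xcc blk=25 s=1: L1-HIT | VC [29, 5]
  [9] addr=0xcc blk=25 s=1: L1-HIT | VC [29, 5]
  [10] addr=0xed blk=29 s=1: VC-HIT | VC [25, 5]

VC = [25, 5]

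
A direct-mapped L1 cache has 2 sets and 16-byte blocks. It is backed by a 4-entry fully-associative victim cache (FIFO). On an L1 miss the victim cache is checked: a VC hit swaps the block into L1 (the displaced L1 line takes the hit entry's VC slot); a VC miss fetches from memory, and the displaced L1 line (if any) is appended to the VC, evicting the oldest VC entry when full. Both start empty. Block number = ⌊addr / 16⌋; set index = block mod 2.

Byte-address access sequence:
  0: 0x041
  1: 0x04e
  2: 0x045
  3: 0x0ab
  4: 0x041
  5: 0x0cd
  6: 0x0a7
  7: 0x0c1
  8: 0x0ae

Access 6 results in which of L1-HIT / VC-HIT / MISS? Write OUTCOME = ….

OUTCOME = VC-HIT

  [0] addr=0x41 blk=4 s=0: MISS | VC []
  [1] addr=0x4e blk=4 s=0: L1-HIT | VC []
  [2] addr=0x45 blk=4 s=0: L1-HIT | VC []
  [3] addr=0xab blk=10 s=0: MISS | VC [4]
  [4] addr=0x41 blk=4 s=0: VC-HIT | VC [10]
  [5] addr=0xcd blk=12 s=0: MISS | VC [10, 4]
  [6] addr=0xa7 blk=10 s=0: VC-HIT | VC [12, 4]
  [7] addr=0xc1 blk=12 s=0: VC-HIT | VC [10, 4]
  [8] addr=0xae blk=10 s=0: VC-HIT | VC [12, 4]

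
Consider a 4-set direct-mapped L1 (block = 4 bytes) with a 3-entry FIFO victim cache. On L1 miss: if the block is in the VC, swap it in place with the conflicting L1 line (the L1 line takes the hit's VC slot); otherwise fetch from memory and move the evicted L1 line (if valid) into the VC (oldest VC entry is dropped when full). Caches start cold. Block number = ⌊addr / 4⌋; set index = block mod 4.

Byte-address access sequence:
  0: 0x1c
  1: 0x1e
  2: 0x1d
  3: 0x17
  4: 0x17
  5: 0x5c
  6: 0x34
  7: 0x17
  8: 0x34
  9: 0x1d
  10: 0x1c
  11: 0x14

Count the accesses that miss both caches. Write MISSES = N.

0: 0x1c (blk 7, set 3) → MISS  vc=[]
1: 0x1e (blk 7, set 3) → L1-HIT  vc=[]
2: 0x1d (blk 7, set 3) → L1-HIT  vc=[]
3: 0x17 (blk 5, set 1) → MISS  vc=[]
4: 0x17 (blk 5, set 1) → L1-HIT  vc=[]
5: 0x5c (blk 23, set 3) → MISS  vc=[7]
6: 0x34 (blk 13, set 1) → MISS  vc=[7, 5]
7: 0x17 (blk 5, set 1) → VC-HIT  vc=[7, 13]
8: 0x34 (blk 13, set 1) → VC-HIT  vc=[7, 5]
9: 0x1d (blk 7, set 3) → VC-HIT  vc=[23, 5]
10: 0x1c (blk 7, set 3) → L1-HIT  vc=[23, 5]
11: 0x14 (blk 5, set 1) → VC-HIT  vc=[23, 13]

MISSES = 4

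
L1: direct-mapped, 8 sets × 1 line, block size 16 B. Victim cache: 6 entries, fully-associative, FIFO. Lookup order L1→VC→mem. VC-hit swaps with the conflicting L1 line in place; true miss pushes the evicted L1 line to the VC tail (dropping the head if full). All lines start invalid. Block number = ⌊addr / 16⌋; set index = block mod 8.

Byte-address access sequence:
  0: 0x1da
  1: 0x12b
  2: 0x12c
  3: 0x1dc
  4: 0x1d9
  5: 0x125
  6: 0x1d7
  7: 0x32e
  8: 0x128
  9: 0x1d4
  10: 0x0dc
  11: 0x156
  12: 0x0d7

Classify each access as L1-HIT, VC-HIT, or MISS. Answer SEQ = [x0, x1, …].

#0 0x1da→b29/s5 MISS; vc=[]
#1 0x12b→b18/s2 MISS; vc=[]
#2 0x12c→b18/s2 L1-HIT; vc=[]
#3 0x1dc→b29/s5 L1-HIT; vc=[]
#4 0x1d9→b29/s5 L1-HIT; vc=[]
#5 0x125→b18/s2 L1-HIT; vc=[]
#6 0x1d7→b29/s5 L1-HIT; vc=[]
#7 0x32e→b50/s2 MISS; vc=[18]
#8 0x128→b18/s2 VC-HIT; vc=[50]
#9 0x1d4→b29/s5 L1-HIT; vc=[50]
#10 0xdc→b13/s5 MISS; vc=[50,29]
#11 0x156→b21/s5 MISS; vc=[50,29,13]
#12 0xd7→b13/s5 VC-HIT; vc=[50,29,21]

SEQ = [MISS, MISS, L1-HIT, L1-HIT, L1-HIT, L1-HIT, L1-HIT, MISS, VC-HIT, L1-HIT, MISS, MISS, VC-HIT]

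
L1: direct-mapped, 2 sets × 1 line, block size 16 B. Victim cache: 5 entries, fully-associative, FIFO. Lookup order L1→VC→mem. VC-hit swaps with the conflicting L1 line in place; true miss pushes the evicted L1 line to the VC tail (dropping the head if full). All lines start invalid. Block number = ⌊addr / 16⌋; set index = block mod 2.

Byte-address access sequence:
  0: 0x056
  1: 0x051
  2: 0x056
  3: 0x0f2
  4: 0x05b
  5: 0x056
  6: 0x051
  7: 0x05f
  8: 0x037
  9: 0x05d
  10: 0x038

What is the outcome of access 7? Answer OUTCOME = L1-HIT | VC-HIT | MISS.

#0 0x56→b5/s1 MISS; vc=[]
#1 0x51→b5/s1 L1-HIT; vc=[]
#2 0x56→b5/s1 L1-HIT; vc=[]
#3 0xf2→b15/s1 MISS; vc=[5]
#4 0x5b→b5/s1 VC-HIT; vc=[15]
#5 0x56→b5/s1 L1-HIT; vc=[15]
#6 0x51→b5/s1 L1-HIT; vc=[15]
#7 0x5f→b5/s1 L1-HIT; vc=[15]
#8 0x37→b3/s1 MISS; vc=[15,5]
#9 0x5d→b5/s1 VC-HIT; vc=[15,3]
#10 0x38→b3/s1 VC-HIT; vc=[15,5]

OUTCOME = L1-HIT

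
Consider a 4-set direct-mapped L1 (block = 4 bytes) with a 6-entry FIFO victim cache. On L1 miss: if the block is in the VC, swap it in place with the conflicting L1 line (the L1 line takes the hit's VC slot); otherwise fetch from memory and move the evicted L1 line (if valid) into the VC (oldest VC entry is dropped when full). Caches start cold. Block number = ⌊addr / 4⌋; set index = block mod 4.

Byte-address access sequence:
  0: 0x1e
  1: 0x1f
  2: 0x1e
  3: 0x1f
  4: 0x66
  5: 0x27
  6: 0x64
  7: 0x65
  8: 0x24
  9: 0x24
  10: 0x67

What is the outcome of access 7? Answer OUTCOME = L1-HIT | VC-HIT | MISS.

OUTCOME = L1-HIT

0: 0x1e (blk 7, set 3) → MISS  vc=[]
1: 0x1f (blk 7, set 3) → L1-HIT  vc=[]
2: 0x1e (blk 7, set 3) → L1-HIT  vc=[]
3: 0x1f (blk 7, set 3) → L1-HIT  vc=[]
4: 0x66 (blk 25, set 1) → MISS  vc=[]
5: 0x27 (blk 9, set 1) → MISS  vc=[25]
6: 0x64 (blk 25, set 1) → VC-HIT  vc=[9]
7: 0x65 (blk 25, set 1) → L1-HIT  vc=[9]
8: 0x24 (blk 9, set 1) → VC-HIT  vc=[25]
9: 0x24 (blk 9, set 1) → L1-HIT  vc=[25]
10: 0x67 (blk 25, set 1) → VC-HIT  vc=[9]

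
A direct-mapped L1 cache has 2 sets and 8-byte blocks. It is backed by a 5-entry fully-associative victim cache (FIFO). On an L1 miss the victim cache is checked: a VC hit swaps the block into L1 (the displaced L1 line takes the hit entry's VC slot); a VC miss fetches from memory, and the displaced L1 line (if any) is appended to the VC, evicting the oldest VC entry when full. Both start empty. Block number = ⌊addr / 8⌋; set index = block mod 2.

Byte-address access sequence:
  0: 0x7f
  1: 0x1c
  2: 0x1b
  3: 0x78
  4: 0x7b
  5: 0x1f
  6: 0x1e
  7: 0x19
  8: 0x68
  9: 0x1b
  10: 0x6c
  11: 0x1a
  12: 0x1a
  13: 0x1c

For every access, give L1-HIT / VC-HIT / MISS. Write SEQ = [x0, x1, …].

SEQ = [MISS, MISS, L1-HIT, VC-HIT, L1-HIT, VC-HIT, L1-HIT, L1-HIT, MISS, VC-HIT, VC-HIT, VC-HIT, L1-HIT, L1-HIT]

0: 0x7f (blk 15, set 1) → MISS  vc=[]
1: 0x1c (blk 3, set 1) → MISS  vc=[15]
2: 0x1b (blk 3, set 1) → L1-HIT  vc=[15]
3: 0x78 (blk 15, set 1) → VC-HIT  vc=[3]
4: 0x7b (blk 15, set 1) → L1-HIT  vc=[3]
5: 0x1f (blk 3, set 1) → VC-HIT  vc=[15]
6: 0x1e (blk 3, set 1) → L1-HIT  vc=[15]
7: 0x19 (blk 3, set 1) → L1-HIT  vc=[15]
8: 0x68 (blk 13, set 1) → MISS  vc=[15, 3]
9: 0x1b (blk 3, set 1) → VC-HIT  vc=[15, 13]
10: 0x6c (blk 13, set 1) → VC-HIT  vc=[15, 3]
11: 0x1a (blk 3, set 1) → VC-HIT  vc=[15, 13]
12: 0x1a (blk 3, set 1) → L1-HIT  vc=[15, 13]
13: 0x1c (blk 3, set 1) → L1-HIT  vc=[15, 13]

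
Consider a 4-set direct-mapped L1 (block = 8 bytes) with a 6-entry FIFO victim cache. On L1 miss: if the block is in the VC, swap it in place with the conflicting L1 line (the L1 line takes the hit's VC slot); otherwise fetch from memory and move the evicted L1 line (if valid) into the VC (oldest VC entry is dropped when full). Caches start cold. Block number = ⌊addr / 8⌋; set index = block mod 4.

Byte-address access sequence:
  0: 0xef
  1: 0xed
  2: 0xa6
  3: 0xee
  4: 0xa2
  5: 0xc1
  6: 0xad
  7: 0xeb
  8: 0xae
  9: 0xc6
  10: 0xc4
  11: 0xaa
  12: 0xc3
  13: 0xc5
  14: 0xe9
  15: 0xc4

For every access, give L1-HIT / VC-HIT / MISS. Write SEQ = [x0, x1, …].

SEQ = [MISS, L1-HIT, MISS, L1-HIT, L1-HIT, MISS, MISS, VC-HIT, VC-HIT, L1-HIT, L1-HIT, L1-HIT, L1-HIT, L1-HIT, VC-HIT, L1-HIT]

#0 0xef→b29/s1 MISS; vc=[]
#1 0xed→b29/s1 L1-HIT; vc=[]
#2 0xa6→b20/s0 MISS; vc=[]
#3 0xee→b29/s1 L1-HIT; vc=[]
#4 0xa2→b20/s0 L1-HIT; vc=[]
#5 0xc1→b24/s0 MISS; vc=[20]
#6 0xad→b21/s1 MISS; vc=[20,29]
#7 0xeb→b29/s1 VC-HIT; vc=[20,21]
#8 0xae→b21/s1 VC-HIT; vc=[20,29]
#9 0xc6→b24/s0 L1-HIT; vc=[20,29]
#10 0xc4→b24/s0 L1-HIT; vc=[20,29]
#11 0xaa→b21/s1 L1-HIT; vc=[20,29]
#12 0xc3→b24/s0 L1-HIT; vc=[20,29]
#13 0xc5→b24/s0 L1-HIT; vc=[20,29]
#14 0xe9→b29/s1 VC-HIT; vc=[20,21]
#15 0xc4→b24/s0 L1-HIT; vc=[20,21]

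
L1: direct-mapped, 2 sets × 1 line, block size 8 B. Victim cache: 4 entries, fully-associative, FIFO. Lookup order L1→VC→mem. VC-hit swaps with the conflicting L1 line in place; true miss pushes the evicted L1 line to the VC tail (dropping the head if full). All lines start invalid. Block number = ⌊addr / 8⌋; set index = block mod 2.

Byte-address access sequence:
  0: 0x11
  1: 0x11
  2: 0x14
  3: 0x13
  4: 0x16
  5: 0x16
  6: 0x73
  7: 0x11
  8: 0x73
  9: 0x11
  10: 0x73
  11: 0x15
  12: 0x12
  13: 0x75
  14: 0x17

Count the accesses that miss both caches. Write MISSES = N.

MISSES = 2

0: 0x11 (blk 2, set 0) → MISS  vc=[]
1: 0x11 (blk 2, set 0) → L1-HIT  vc=[]
2: 0x14 (blk 2, set 0) → L1-HIT  vc=[]
3: 0x13 (blk 2, set 0) → L1-HIT  vc=[]
4: 0x16 (blk 2, set 0) → L1-HIT  vc=[]
5: 0x16 (blk 2, set 0) → L1-HIT  vc=[]
6: 0x73 (blk 14, set 0) → MISS  vc=[2]
7: 0x11 (blk 2, set 0) → VC-HIT  vc=[14]
8: 0x73 (blk 14, set 0) → VC-HIT  vc=[2]
9: 0x11 (blk 2, set 0) → VC-HIT  vc=[14]
10: 0x73 (blk 14, set 0) → VC-HIT  vc=[2]
11: 0x15 (blk 2, set 0) → VC-HIT  vc=[14]
12: 0x12 (blk 2, set 0) → L1-HIT  vc=[14]
13: 0x75 (blk 14, set 0) → VC-HIT  vc=[2]
14: 0x17 (blk 2, set 0) → VC-HIT  vc=[14]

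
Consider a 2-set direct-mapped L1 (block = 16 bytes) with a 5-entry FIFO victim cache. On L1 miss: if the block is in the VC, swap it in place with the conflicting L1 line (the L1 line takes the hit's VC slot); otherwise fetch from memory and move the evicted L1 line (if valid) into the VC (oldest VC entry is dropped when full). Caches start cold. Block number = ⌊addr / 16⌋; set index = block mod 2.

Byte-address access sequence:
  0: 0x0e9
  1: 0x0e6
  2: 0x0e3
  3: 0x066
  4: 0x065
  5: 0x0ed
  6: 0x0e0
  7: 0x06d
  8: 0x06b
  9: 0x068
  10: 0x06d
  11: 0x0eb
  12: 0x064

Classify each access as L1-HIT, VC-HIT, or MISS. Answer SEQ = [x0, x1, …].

SEQ = [MISS, L1-HIT, L1-HIT, MISS, L1-HIT, VC-HIT, L1-HIT, VC-HIT, L1-HIT, L1-HIT, L1-HIT, VC-HIT, VC-HIT]

0: 0xe9 (blk 14, set 0) → MISS  vc=[]
1: 0xe6 (blk 14, set 0) → L1-HIT  vc=[]
2: 0xe3 (blk 14, set 0) → L1-HIT  vc=[]
3: 0x66 (blk 6, set 0) → MISS  vc=[14]
4: 0x65 (blk 6, set 0) → L1-HIT  vc=[14]
5: 0xed (blk 14, set 0) → VC-HIT  vc=[6]
6: 0xe0 (blk 14, set 0) → L1-HIT  vc=[6]
7: 0x6d (blk 6, set 0) → VC-HIT  vc=[14]
8: 0x6b (blk 6, set 0) → L1-HIT  vc=[14]
9: 0x68 (blk 6, set 0) → L1-HIT  vc=[14]
10: 0x6d (blk 6, set 0) → L1-HIT  vc=[14]
11: 0xeb (blk 14, set 0) → VC-HIT  vc=[6]
12: 0x64 (blk 6, set 0) → VC-HIT  vc=[14]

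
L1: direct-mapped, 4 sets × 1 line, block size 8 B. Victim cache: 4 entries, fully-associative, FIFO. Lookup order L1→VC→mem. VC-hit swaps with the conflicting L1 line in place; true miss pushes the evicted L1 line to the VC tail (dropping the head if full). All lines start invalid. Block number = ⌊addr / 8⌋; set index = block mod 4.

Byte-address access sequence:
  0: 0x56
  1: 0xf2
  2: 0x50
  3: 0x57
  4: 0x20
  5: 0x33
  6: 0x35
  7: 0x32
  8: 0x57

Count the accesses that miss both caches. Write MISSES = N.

MISSES = 4

0: 0x56 (blk 10, set 2) → MISS  vc=[]
1: 0xf2 (blk 30, set 2) → MISS  vc=[10]
2: 0x50 (blk 10, set 2) → VC-HIT  vc=[30]
3: 0x57 (blk 10, set 2) → L1-HIT  vc=[30]
4: 0x20 (blk 4, set 0) → MISS  vc=[30]
5: 0x33 (blk 6, set 2) → MISS  vc=[30, 10]
6: 0x35 (blk 6, set 2) → L1-HIT  vc=[30, 10]
7: 0x32 (blk 6, set 2) → L1-HIT  vc=[30, 10]
8: 0x57 (blk 10, set 2) → VC-HIT  vc=[30, 6]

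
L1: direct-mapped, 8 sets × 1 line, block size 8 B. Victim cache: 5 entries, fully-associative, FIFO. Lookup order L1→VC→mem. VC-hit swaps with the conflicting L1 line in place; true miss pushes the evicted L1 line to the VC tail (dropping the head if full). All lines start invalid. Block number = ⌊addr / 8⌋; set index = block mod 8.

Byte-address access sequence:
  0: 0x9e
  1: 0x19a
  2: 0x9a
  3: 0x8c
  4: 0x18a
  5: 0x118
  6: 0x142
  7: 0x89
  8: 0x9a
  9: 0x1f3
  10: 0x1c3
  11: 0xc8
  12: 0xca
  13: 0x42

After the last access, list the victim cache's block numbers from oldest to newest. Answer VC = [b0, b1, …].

VC = [49, 35, 40, 17, 56]

  [0] addr=0x9e blk=19 s=3: MISS | VC []
  [1] addr=0x19a blk=51 s=3: MISS | VC [19]
  [2] addr=0x9a blk=19 s=3: VC-HIT | VC [51]
  [3] addr=0x8c blk=17 s=1: MISS | VC [51]
  [4] addr=0x18a blk=49 s=1: MISS | VC [51, 17]
  [5] addr=0x118 blk=35 s=3: MISS | VC [51, 17, 19]
  [6] addr=0x142 blk=40 s=0: MISS | VC [51, 17, 19]
  [7] addr=0x89 blk=17 s=1: VC-HIT | VC [51, 49, 19]
  [8] addr=0x9a blk=19 s=3: VC-HIT | VC [51, 49, 35]
  [9] addr=0x1f3 blk=62 s=6: MISS | VC [51, 49, 35]
  [10] addr=0x1c3 blk=56 s=0: MISS | VC [51, 49, 35, 40]
  [11] addr=0xc8 blk=25 s=1: MISS | VC [51, 49, 35, 40, 17]
  [12] addr=0xca blk=25 s=1: L1-HIT | VC [51, 49, 35, 40, 17]
  [13] addr=0x42 blk=8 s=0: MISS | VC [49, 35, 40, 17, 56]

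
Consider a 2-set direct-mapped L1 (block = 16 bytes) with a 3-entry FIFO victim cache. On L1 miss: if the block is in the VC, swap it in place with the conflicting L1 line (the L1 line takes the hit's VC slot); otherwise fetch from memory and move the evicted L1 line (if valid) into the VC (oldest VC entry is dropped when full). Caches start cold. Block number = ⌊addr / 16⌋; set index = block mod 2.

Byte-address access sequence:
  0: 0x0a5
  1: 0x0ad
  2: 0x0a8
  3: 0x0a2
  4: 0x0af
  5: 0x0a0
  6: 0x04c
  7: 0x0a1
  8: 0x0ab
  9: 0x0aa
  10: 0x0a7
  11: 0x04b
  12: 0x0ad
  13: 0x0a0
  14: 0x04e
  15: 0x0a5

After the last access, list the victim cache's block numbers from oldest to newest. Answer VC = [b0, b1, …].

VC = [4]

  [0] addr=0xa5 blk=10 s=0: MISS | VC []
  [1] addr=0xad blk=10 s=0: L1-HIT | VC []
  [2] addr=0xa8 blk=10 s=0: L1-HIT | VC []
  [3] addr=0xa2 blk=10 s=0: L1-HIT | VC []
  [4] addr=0xaf blk=10 s=0: L1-HIT | VC []
  [5] addr=0xa0 blk=10 s=0: L1-HIT | VC []
  [6] addr=0x4c blk=4 s=0: MISS | VC [10]
  [7] addr=0xa1 blk=10 s=0: VC-HIT | VC [4]
  [8] addr=0xab blk=10 s=0: L1-HIT | VC [4]
  [9] addr=0xaa blk=10 s=0: L1-HIT | VC [4]
  [10] addr=0xa7 blk=10 s=0: L1-HIT | VC [4]
  [11] addr=0x4b blk=4 s=0: VC-HIT | VC [10]
  [12] addr=0xad blk=10 s=0: VC-HIT | VC [4]
  [13] addr=0xa0 blk=10 s=0: L1-HIT | VC [4]
  [14] addr=0x4e blk=4 s=0: VC-HIT | VC [10]
  [15] addr=0xa5 blk=10 s=0: VC-HIT | VC [4]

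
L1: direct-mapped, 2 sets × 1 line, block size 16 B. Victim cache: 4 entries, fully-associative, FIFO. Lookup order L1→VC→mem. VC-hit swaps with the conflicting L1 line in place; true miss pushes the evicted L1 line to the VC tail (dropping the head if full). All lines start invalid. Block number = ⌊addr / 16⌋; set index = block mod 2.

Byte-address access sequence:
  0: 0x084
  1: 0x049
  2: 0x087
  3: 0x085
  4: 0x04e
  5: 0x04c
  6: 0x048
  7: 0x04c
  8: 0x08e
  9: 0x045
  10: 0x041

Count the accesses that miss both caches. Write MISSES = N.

#0 0x84→b8/s0 MISS; vc=[]
#1 0x49→b4/s0 MISS; vc=[8]
#2 0x87→b8/s0 VC-HIT; vc=[4]
#3 0x85→b8/s0 L1-HIT; vc=[4]
#4 0x4e→b4/s0 VC-HIT; vc=[8]
#5 0x4c→b4/s0 L1-HIT; vc=[8]
#6 0x48→b4/s0 L1-HIT; vc=[8]
#7 0x4c→b4/s0 L1-HIT; vc=[8]
#8 0x8e→b8/s0 VC-HIT; vc=[4]
#9 0x45→b4/s0 VC-HIT; vc=[8]
#10 0x41→b4/s0 L1-HIT; vc=[8]

MISSES = 2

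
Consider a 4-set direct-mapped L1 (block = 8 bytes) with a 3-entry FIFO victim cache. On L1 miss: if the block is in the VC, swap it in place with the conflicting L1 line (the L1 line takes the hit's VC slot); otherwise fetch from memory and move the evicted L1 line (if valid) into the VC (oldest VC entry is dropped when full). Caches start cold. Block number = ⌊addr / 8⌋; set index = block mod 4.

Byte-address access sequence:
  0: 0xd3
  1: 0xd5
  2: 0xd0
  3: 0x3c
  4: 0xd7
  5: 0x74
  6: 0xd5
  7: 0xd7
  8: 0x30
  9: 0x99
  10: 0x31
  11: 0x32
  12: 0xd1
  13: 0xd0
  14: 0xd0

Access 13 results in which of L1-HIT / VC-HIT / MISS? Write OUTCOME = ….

OUTCOME = L1-HIT

#0 0xd3→b26/s2 MISS; vc=[]
#1 0xd5→b26/s2 L1-HIT; vc=[]
#2 0xd0→b26/s2 L1-HIT; vc=[]
#3 0x3c→b7/s3 MISS; vc=[]
#4 0xd7→b26/s2 L1-HIT; vc=[]
#5 0x74→b14/s2 MISS; vc=[26]
#6 0xd5→b26/s2 VC-HIT; vc=[14]
#7 0xd7→b26/s2 L1-HIT; vc=[14]
#8 0x30→b6/s2 MISS; vc=[14,26]
#9 0x99→b19/s3 MISS; vc=[14,26,7]
#10 0x31→b6/s2 L1-HIT; vc=[14,26,7]
#11 0x32→b6/s2 L1-HIT; vc=[14,26,7]
#12 0xd1→b26/s2 VC-HIT; vc=[14,6,7]
#13 0xd0→b26/s2 L1-HIT; vc=[14,6,7]
#14 0xd0→b26/s2 L1-HIT; vc=[14,6,7]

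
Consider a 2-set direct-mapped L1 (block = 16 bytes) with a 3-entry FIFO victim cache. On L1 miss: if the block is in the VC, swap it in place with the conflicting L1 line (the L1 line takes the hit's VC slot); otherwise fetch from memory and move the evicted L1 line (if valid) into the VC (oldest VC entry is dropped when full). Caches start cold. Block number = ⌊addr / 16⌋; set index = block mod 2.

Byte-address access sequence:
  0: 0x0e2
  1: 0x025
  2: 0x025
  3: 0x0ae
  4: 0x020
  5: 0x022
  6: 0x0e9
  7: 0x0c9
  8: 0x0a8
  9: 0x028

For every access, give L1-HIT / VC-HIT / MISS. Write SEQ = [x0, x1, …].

  [0] addr=0xe2 blk=14 s=0: MISS | VC []
  [1] addr=0x25 blk=2 s=0: MISS | VC [14]
  [2] addr=0x25 blk=2 s=0: L1-HIT | VC [14]
  [3] addr=0xae blk=10 s=0: MISS | VC [14, 2]
  [4] addr=0x20 blk=2 s=0: VC-HIT | VC [14, 10]
  [5] addr=0x22 blk=2 s=0: L1-HIT | VC [14, 10]
  [6] addr=0xe9 blk=14 s=0: VC-HIT | VC [2, 10]
  [7] addr=0xc9 blk=12 s=0: MISS | VC [2, 10, 14]
  [8] addr=0xa8 blk=10 s=0: VC-HIT | VC [2, 12, 14]
  [9] addr=0x28 blk=2 s=0: VC-HIT | VC [10, 12, 14]

SEQ = [MISS, MISS, L1-HIT, MISS, VC-HIT, L1-HIT, VC-HIT, MISS, VC-HIT, VC-HIT]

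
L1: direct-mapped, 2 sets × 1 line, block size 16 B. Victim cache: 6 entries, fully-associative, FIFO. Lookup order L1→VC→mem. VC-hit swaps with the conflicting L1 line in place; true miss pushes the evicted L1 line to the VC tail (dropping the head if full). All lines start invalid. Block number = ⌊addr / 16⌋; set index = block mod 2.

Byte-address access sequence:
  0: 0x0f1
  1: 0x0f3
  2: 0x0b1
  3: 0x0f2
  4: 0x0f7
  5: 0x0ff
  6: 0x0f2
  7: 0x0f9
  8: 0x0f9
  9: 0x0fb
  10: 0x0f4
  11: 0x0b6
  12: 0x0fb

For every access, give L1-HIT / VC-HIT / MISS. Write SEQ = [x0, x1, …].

#0 0xf1→b15/s1 MISS; vc=[]
#1 0xf3→b15/s1 L1-HIT; vc=[]
#2 0xb1→b11/s1 MISS; vc=[15]
#3 0xf2→b15/s1 VC-HIT; vc=[11]
#4 0xf7→b15/s1 L1-HIT; vc=[11]
#5 0xff→b15/s1 L1-HIT; vc=[11]
#6 0xf2→b15/s1 L1-HIT; vc=[11]
#7 0xf9→b15/s1 L1-HIT; vc=[11]
#8 0xf9→b15/s1 L1-HIT; vc=[11]
#9 0xfb→b15/s1 L1-HIT; vc=[11]
#10 0xf4→b15/s1 L1-HIT; vc=[11]
#11 0xb6→b11/s1 VC-HIT; vc=[15]
#12 0xfb→b15/s1 VC-HIT; vc=[11]

SEQ = [MISS, L1-HIT, MISS, VC-HIT, L1-HIT, L1-HIT, L1-HIT, L1-HIT, L1-HIT, L1-HIT, L1-HIT, VC-HIT, VC-HIT]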